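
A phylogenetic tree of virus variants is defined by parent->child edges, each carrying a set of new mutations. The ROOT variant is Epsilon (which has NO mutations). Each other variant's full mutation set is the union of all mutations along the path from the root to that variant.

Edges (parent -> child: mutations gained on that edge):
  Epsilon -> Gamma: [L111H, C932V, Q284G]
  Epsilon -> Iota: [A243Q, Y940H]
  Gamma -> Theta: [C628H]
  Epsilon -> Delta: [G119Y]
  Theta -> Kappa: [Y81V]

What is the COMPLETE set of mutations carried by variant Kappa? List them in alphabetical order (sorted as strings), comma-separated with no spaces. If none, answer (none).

At Epsilon: gained [] -> total []
At Gamma: gained ['L111H', 'C932V', 'Q284G'] -> total ['C932V', 'L111H', 'Q284G']
At Theta: gained ['C628H'] -> total ['C628H', 'C932V', 'L111H', 'Q284G']
At Kappa: gained ['Y81V'] -> total ['C628H', 'C932V', 'L111H', 'Q284G', 'Y81V']

Answer: C628H,C932V,L111H,Q284G,Y81V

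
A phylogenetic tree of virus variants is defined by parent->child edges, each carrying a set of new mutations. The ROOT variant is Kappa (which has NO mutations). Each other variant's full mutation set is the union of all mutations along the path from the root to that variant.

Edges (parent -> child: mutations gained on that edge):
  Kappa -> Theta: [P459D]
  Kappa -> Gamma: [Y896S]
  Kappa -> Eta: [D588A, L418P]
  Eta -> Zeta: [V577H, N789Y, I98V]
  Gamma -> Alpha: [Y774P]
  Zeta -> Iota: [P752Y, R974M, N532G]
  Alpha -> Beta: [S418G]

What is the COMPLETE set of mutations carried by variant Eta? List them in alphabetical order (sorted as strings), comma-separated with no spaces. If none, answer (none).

Answer: D588A,L418P

Derivation:
At Kappa: gained [] -> total []
At Eta: gained ['D588A', 'L418P'] -> total ['D588A', 'L418P']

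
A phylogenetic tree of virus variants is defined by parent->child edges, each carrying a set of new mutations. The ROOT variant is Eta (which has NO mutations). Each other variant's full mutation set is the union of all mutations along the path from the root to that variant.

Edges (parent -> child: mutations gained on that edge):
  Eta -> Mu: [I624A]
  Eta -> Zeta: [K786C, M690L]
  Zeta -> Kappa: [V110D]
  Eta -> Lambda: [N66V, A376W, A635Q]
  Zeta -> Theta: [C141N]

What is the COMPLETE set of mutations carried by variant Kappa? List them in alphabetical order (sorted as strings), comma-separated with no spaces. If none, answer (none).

At Eta: gained [] -> total []
At Zeta: gained ['K786C', 'M690L'] -> total ['K786C', 'M690L']
At Kappa: gained ['V110D'] -> total ['K786C', 'M690L', 'V110D']

Answer: K786C,M690L,V110D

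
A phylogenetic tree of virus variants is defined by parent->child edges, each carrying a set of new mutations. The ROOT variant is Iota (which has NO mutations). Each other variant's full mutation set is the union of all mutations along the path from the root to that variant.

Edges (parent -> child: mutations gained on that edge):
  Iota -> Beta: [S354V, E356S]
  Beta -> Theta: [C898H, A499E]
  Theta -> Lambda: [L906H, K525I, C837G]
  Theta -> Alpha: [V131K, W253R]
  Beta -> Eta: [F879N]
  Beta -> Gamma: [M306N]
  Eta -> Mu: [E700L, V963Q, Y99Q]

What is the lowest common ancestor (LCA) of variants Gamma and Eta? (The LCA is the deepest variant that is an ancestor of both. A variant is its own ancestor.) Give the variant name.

Answer: Beta

Derivation:
Path from root to Gamma: Iota -> Beta -> Gamma
  ancestors of Gamma: {Iota, Beta, Gamma}
Path from root to Eta: Iota -> Beta -> Eta
  ancestors of Eta: {Iota, Beta, Eta}
Common ancestors: {Iota, Beta}
Walk up from Eta: Eta (not in ancestors of Gamma), Beta (in ancestors of Gamma), Iota (in ancestors of Gamma)
Deepest common ancestor (LCA) = Beta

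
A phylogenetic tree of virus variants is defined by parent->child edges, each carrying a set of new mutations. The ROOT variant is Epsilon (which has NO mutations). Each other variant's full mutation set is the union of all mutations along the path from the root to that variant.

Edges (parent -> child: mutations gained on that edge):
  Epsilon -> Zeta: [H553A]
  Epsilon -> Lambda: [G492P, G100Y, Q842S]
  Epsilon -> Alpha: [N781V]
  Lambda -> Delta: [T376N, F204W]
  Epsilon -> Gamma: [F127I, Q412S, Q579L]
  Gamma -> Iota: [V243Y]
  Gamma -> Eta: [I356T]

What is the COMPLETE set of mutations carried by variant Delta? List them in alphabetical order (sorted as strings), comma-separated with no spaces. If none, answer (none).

Answer: F204W,G100Y,G492P,Q842S,T376N

Derivation:
At Epsilon: gained [] -> total []
At Lambda: gained ['G492P', 'G100Y', 'Q842S'] -> total ['G100Y', 'G492P', 'Q842S']
At Delta: gained ['T376N', 'F204W'] -> total ['F204W', 'G100Y', 'G492P', 'Q842S', 'T376N']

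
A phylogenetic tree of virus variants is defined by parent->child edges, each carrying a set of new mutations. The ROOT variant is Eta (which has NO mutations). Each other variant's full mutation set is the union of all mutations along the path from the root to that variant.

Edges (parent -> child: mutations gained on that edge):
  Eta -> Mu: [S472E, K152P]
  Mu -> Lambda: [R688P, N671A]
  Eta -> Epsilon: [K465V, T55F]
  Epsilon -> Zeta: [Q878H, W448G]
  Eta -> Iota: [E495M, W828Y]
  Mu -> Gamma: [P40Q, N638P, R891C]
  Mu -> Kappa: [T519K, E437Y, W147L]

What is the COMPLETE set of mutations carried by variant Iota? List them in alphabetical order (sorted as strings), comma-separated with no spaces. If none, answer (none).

At Eta: gained [] -> total []
At Iota: gained ['E495M', 'W828Y'] -> total ['E495M', 'W828Y']

Answer: E495M,W828Y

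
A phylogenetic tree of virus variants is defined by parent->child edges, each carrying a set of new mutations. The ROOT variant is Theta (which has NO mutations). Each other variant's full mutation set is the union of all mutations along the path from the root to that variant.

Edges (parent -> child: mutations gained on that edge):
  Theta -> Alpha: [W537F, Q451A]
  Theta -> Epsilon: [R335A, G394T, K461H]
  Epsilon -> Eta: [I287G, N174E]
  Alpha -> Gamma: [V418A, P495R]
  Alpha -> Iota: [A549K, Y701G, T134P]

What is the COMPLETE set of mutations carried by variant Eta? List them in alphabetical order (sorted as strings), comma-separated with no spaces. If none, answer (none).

At Theta: gained [] -> total []
At Epsilon: gained ['R335A', 'G394T', 'K461H'] -> total ['G394T', 'K461H', 'R335A']
At Eta: gained ['I287G', 'N174E'] -> total ['G394T', 'I287G', 'K461H', 'N174E', 'R335A']

Answer: G394T,I287G,K461H,N174E,R335A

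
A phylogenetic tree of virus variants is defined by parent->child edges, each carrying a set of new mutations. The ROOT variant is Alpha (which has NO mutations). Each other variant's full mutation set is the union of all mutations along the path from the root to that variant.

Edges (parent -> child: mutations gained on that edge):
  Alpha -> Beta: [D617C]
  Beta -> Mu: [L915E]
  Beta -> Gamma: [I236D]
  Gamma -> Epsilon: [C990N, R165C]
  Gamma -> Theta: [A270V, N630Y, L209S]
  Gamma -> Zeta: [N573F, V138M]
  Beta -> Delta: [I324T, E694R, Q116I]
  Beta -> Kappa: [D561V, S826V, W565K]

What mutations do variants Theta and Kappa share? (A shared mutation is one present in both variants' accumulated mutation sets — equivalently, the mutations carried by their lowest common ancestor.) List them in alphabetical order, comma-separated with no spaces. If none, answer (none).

Accumulating mutations along path to Theta:
  At Alpha: gained [] -> total []
  At Beta: gained ['D617C'] -> total ['D617C']
  At Gamma: gained ['I236D'] -> total ['D617C', 'I236D']
  At Theta: gained ['A270V', 'N630Y', 'L209S'] -> total ['A270V', 'D617C', 'I236D', 'L209S', 'N630Y']
Mutations(Theta) = ['A270V', 'D617C', 'I236D', 'L209S', 'N630Y']
Accumulating mutations along path to Kappa:
  At Alpha: gained [] -> total []
  At Beta: gained ['D617C'] -> total ['D617C']
  At Kappa: gained ['D561V', 'S826V', 'W565K'] -> total ['D561V', 'D617C', 'S826V', 'W565K']
Mutations(Kappa) = ['D561V', 'D617C', 'S826V', 'W565K']
Intersection: ['A270V', 'D617C', 'I236D', 'L209S', 'N630Y'] ∩ ['D561V', 'D617C', 'S826V', 'W565K'] = ['D617C']

Answer: D617C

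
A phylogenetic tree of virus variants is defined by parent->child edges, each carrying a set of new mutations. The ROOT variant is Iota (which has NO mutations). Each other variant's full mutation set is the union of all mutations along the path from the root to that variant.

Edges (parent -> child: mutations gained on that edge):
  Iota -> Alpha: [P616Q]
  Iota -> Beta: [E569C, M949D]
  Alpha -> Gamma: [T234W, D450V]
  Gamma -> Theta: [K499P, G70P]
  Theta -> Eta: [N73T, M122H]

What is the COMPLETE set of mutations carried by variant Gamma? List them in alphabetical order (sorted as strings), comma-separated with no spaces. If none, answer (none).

At Iota: gained [] -> total []
At Alpha: gained ['P616Q'] -> total ['P616Q']
At Gamma: gained ['T234W', 'D450V'] -> total ['D450V', 'P616Q', 'T234W']

Answer: D450V,P616Q,T234W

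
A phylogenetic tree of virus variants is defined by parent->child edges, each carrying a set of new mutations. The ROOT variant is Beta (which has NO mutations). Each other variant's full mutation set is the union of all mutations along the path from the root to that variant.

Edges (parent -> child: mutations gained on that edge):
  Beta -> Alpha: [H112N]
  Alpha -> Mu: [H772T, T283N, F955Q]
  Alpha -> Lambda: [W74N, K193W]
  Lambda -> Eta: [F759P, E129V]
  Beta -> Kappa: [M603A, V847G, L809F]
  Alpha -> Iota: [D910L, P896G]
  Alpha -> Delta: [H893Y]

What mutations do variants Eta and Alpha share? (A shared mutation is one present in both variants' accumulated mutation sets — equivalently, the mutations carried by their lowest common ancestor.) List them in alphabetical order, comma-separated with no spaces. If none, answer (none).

Accumulating mutations along path to Eta:
  At Beta: gained [] -> total []
  At Alpha: gained ['H112N'] -> total ['H112N']
  At Lambda: gained ['W74N', 'K193W'] -> total ['H112N', 'K193W', 'W74N']
  At Eta: gained ['F759P', 'E129V'] -> total ['E129V', 'F759P', 'H112N', 'K193W', 'W74N']
Mutations(Eta) = ['E129V', 'F759P', 'H112N', 'K193W', 'W74N']
Accumulating mutations along path to Alpha:
  At Beta: gained [] -> total []
  At Alpha: gained ['H112N'] -> total ['H112N']
Mutations(Alpha) = ['H112N']
Intersection: ['E129V', 'F759P', 'H112N', 'K193W', 'W74N'] ∩ ['H112N'] = ['H112N']

Answer: H112N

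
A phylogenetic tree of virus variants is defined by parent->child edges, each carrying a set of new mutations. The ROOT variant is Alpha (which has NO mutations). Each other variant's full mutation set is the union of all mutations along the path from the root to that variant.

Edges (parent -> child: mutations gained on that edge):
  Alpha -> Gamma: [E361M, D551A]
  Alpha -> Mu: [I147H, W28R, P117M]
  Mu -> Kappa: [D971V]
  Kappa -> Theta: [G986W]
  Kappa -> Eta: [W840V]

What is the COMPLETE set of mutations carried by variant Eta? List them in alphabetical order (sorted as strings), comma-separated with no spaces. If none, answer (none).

At Alpha: gained [] -> total []
At Mu: gained ['I147H', 'W28R', 'P117M'] -> total ['I147H', 'P117M', 'W28R']
At Kappa: gained ['D971V'] -> total ['D971V', 'I147H', 'P117M', 'W28R']
At Eta: gained ['W840V'] -> total ['D971V', 'I147H', 'P117M', 'W28R', 'W840V']

Answer: D971V,I147H,P117M,W28R,W840V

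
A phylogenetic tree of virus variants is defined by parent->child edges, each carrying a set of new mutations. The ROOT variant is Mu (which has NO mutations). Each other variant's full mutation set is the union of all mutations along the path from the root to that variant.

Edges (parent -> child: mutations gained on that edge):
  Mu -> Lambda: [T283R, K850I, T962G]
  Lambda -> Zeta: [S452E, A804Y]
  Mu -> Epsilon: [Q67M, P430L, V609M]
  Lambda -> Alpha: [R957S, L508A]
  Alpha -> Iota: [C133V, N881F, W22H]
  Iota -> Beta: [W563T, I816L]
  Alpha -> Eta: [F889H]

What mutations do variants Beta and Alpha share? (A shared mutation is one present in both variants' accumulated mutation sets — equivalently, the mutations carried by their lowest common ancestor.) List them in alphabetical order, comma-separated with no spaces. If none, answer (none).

Answer: K850I,L508A,R957S,T283R,T962G

Derivation:
Accumulating mutations along path to Beta:
  At Mu: gained [] -> total []
  At Lambda: gained ['T283R', 'K850I', 'T962G'] -> total ['K850I', 'T283R', 'T962G']
  At Alpha: gained ['R957S', 'L508A'] -> total ['K850I', 'L508A', 'R957S', 'T283R', 'T962G']
  At Iota: gained ['C133V', 'N881F', 'W22H'] -> total ['C133V', 'K850I', 'L508A', 'N881F', 'R957S', 'T283R', 'T962G', 'W22H']
  At Beta: gained ['W563T', 'I816L'] -> total ['C133V', 'I816L', 'K850I', 'L508A', 'N881F', 'R957S', 'T283R', 'T962G', 'W22H', 'W563T']
Mutations(Beta) = ['C133V', 'I816L', 'K850I', 'L508A', 'N881F', 'R957S', 'T283R', 'T962G', 'W22H', 'W563T']
Accumulating mutations along path to Alpha:
  At Mu: gained [] -> total []
  At Lambda: gained ['T283R', 'K850I', 'T962G'] -> total ['K850I', 'T283R', 'T962G']
  At Alpha: gained ['R957S', 'L508A'] -> total ['K850I', 'L508A', 'R957S', 'T283R', 'T962G']
Mutations(Alpha) = ['K850I', 'L508A', 'R957S', 'T283R', 'T962G']
Intersection: ['C133V', 'I816L', 'K850I', 'L508A', 'N881F', 'R957S', 'T283R', 'T962G', 'W22H', 'W563T'] ∩ ['K850I', 'L508A', 'R957S', 'T283R', 'T962G'] = ['K850I', 'L508A', 'R957S', 'T283R', 'T962G']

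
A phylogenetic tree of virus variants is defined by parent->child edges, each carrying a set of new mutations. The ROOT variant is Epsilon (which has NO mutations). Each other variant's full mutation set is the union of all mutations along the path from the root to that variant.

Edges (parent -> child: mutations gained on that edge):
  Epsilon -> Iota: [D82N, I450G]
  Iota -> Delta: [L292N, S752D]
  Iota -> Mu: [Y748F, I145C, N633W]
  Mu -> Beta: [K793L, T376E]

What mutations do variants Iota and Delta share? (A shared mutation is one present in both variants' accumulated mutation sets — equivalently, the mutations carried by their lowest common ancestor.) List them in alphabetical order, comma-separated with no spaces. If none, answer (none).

Accumulating mutations along path to Iota:
  At Epsilon: gained [] -> total []
  At Iota: gained ['D82N', 'I450G'] -> total ['D82N', 'I450G']
Mutations(Iota) = ['D82N', 'I450G']
Accumulating mutations along path to Delta:
  At Epsilon: gained [] -> total []
  At Iota: gained ['D82N', 'I450G'] -> total ['D82N', 'I450G']
  At Delta: gained ['L292N', 'S752D'] -> total ['D82N', 'I450G', 'L292N', 'S752D']
Mutations(Delta) = ['D82N', 'I450G', 'L292N', 'S752D']
Intersection: ['D82N', 'I450G'] ∩ ['D82N', 'I450G', 'L292N', 'S752D'] = ['D82N', 'I450G']

Answer: D82N,I450G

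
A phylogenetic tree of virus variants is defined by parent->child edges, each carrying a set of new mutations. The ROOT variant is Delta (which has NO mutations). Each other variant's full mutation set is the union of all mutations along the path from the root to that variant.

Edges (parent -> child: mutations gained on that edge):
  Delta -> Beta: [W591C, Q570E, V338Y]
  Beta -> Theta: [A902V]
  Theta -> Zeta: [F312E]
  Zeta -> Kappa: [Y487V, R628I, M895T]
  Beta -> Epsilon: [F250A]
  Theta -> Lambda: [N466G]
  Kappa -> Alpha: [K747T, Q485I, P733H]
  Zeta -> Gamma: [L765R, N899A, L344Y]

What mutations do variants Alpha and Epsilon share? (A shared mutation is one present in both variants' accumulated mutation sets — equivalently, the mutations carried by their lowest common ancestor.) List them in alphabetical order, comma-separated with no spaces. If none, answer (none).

Accumulating mutations along path to Alpha:
  At Delta: gained [] -> total []
  At Beta: gained ['W591C', 'Q570E', 'V338Y'] -> total ['Q570E', 'V338Y', 'W591C']
  At Theta: gained ['A902V'] -> total ['A902V', 'Q570E', 'V338Y', 'W591C']
  At Zeta: gained ['F312E'] -> total ['A902V', 'F312E', 'Q570E', 'V338Y', 'W591C']
  At Kappa: gained ['Y487V', 'R628I', 'M895T'] -> total ['A902V', 'F312E', 'M895T', 'Q570E', 'R628I', 'V338Y', 'W591C', 'Y487V']
  At Alpha: gained ['K747T', 'Q485I', 'P733H'] -> total ['A902V', 'F312E', 'K747T', 'M895T', 'P733H', 'Q485I', 'Q570E', 'R628I', 'V338Y', 'W591C', 'Y487V']
Mutations(Alpha) = ['A902V', 'F312E', 'K747T', 'M895T', 'P733H', 'Q485I', 'Q570E', 'R628I', 'V338Y', 'W591C', 'Y487V']
Accumulating mutations along path to Epsilon:
  At Delta: gained [] -> total []
  At Beta: gained ['W591C', 'Q570E', 'V338Y'] -> total ['Q570E', 'V338Y', 'W591C']
  At Epsilon: gained ['F250A'] -> total ['F250A', 'Q570E', 'V338Y', 'W591C']
Mutations(Epsilon) = ['F250A', 'Q570E', 'V338Y', 'W591C']
Intersection: ['A902V', 'F312E', 'K747T', 'M895T', 'P733H', 'Q485I', 'Q570E', 'R628I', 'V338Y', 'W591C', 'Y487V'] ∩ ['F250A', 'Q570E', 'V338Y', 'W591C'] = ['Q570E', 'V338Y', 'W591C']

Answer: Q570E,V338Y,W591C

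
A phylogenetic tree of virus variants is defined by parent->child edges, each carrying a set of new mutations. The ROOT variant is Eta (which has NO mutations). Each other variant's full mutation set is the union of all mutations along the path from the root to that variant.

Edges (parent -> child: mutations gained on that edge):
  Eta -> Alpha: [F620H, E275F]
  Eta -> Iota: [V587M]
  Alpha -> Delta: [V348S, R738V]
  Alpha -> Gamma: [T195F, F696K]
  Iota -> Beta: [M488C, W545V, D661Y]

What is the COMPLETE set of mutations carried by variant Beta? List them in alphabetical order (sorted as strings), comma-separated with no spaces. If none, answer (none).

At Eta: gained [] -> total []
At Iota: gained ['V587M'] -> total ['V587M']
At Beta: gained ['M488C', 'W545V', 'D661Y'] -> total ['D661Y', 'M488C', 'V587M', 'W545V']

Answer: D661Y,M488C,V587M,W545V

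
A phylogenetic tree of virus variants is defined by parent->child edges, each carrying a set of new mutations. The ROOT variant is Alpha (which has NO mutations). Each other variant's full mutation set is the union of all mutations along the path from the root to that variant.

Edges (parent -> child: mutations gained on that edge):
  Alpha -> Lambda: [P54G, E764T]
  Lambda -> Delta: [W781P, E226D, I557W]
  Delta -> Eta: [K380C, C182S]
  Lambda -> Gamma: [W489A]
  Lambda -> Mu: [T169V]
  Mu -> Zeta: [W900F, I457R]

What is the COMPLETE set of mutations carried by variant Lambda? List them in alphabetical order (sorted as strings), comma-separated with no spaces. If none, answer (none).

At Alpha: gained [] -> total []
At Lambda: gained ['P54G', 'E764T'] -> total ['E764T', 'P54G']

Answer: E764T,P54G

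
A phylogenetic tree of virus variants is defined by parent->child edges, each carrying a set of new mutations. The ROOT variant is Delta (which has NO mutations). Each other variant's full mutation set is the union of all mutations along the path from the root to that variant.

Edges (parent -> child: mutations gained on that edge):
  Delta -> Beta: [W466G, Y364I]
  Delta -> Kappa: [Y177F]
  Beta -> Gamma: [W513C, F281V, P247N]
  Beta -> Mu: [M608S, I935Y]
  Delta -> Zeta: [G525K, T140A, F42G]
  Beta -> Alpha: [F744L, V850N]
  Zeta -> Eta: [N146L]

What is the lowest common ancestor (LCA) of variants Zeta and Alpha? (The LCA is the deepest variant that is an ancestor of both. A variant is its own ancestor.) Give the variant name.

Answer: Delta

Derivation:
Path from root to Zeta: Delta -> Zeta
  ancestors of Zeta: {Delta, Zeta}
Path from root to Alpha: Delta -> Beta -> Alpha
  ancestors of Alpha: {Delta, Beta, Alpha}
Common ancestors: {Delta}
Walk up from Alpha: Alpha (not in ancestors of Zeta), Beta (not in ancestors of Zeta), Delta (in ancestors of Zeta)
Deepest common ancestor (LCA) = Delta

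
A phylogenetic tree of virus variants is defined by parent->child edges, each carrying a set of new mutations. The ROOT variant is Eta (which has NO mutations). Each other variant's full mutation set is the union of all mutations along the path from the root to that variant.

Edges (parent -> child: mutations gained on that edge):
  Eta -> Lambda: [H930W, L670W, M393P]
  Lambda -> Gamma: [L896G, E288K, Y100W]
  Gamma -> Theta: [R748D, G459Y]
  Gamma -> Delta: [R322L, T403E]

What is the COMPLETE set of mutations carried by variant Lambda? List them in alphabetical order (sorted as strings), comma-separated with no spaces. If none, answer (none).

At Eta: gained [] -> total []
At Lambda: gained ['H930W', 'L670W', 'M393P'] -> total ['H930W', 'L670W', 'M393P']

Answer: H930W,L670W,M393P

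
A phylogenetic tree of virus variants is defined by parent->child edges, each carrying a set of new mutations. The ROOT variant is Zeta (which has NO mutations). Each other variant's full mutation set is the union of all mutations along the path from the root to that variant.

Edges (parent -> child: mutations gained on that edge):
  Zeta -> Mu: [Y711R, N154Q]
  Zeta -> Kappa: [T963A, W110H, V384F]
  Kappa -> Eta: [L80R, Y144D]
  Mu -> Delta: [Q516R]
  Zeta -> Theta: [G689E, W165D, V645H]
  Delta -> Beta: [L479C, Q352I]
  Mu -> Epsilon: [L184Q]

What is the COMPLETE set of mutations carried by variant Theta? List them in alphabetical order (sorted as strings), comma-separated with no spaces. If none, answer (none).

Answer: G689E,V645H,W165D

Derivation:
At Zeta: gained [] -> total []
At Theta: gained ['G689E', 'W165D', 'V645H'] -> total ['G689E', 'V645H', 'W165D']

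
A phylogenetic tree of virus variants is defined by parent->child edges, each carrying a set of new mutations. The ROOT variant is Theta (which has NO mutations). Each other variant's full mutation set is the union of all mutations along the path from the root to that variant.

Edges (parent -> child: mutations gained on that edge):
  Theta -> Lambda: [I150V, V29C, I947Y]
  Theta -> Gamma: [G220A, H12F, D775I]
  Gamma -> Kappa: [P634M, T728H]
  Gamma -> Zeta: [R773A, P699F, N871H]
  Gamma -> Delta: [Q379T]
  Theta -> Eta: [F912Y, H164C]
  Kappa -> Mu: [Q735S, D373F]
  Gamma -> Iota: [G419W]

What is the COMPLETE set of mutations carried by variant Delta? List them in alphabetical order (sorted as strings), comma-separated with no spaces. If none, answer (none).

At Theta: gained [] -> total []
At Gamma: gained ['G220A', 'H12F', 'D775I'] -> total ['D775I', 'G220A', 'H12F']
At Delta: gained ['Q379T'] -> total ['D775I', 'G220A', 'H12F', 'Q379T']

Answer: D775I,G220A,H12F,Q379T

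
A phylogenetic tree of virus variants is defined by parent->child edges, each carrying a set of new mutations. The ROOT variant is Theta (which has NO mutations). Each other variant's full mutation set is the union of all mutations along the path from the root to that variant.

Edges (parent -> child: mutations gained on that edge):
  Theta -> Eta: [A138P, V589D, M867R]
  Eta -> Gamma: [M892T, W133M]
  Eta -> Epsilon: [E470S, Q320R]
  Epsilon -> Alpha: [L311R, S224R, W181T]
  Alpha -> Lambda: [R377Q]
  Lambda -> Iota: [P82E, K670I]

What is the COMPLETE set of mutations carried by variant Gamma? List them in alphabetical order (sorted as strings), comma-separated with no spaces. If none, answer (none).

Answer: A138P,M867R,M892T,V589D,W133M

Derivation:
At Theta: gained [] -> total []
At Eta: gained ['A138P', 'V589D', 'M867R'] -> total ['A138P', 'M867R', 'V589D']
At Gamma: gained ['M892T', 'W133M'] -> total ['A138P', 'M867R', 'M892T', 'V589D', 'W133M']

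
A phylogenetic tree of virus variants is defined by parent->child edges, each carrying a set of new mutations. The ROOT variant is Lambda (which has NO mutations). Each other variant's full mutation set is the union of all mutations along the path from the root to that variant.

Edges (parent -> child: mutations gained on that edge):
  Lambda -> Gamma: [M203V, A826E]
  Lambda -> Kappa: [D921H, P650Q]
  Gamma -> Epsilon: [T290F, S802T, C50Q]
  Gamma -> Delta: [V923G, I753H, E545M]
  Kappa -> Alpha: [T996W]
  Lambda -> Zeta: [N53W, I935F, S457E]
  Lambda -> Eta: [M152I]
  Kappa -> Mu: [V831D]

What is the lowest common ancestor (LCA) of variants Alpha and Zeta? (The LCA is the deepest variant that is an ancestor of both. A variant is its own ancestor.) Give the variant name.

Path from root to Alpha: Lambda -> Kappa -> Alpha
  ancestors of Alpha: {Lambda, Kappa, Alpha}
Path from root to Zeta: Lambda -> Zeta
  ancestors of Zeta: {Lambda, Zeta}
Common ancestors: {Lambda}
Walk up from Zeta: Zeta (not in ancestors of Alpha), Lambda (in ancestors of Alpha)
Deepest common ancestor (LCA) = Lambda

Answer: Lambda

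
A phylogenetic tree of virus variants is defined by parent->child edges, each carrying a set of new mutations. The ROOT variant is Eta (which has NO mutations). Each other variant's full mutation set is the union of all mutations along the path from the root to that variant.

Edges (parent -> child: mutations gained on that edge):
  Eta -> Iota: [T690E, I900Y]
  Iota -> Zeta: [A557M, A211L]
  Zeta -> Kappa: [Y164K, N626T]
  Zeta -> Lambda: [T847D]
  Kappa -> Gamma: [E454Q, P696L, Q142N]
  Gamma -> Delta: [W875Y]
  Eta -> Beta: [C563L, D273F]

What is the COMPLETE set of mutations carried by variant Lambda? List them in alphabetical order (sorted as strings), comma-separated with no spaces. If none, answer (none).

Answer: A211L,A557M,I900Y,T690E,T847D

Derivation:
At Eta: gained [] -> total []
At Iota: gained ['T690E', 'I900Y'] -> total ['I900Y', 'T690E']
At Zeta: gained ['A557M', 'A211L'] -> total ['A211L', 'A557M', 'I900Y', 'T690E']
At Lambda: gained ['T847D'] -> total ['A211L', 'A557M', 'I900Y', 'T690E', 'T847D']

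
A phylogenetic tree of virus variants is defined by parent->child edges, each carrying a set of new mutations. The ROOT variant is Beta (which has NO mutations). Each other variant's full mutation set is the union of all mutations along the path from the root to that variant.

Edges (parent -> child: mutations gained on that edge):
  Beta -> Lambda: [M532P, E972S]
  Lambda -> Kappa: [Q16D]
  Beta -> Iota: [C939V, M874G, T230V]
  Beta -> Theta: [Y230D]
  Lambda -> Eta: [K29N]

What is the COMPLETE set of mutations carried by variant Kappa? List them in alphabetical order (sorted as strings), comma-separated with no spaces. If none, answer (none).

Answer: E972S,M532P,Q16D

Derivation:
At Beta: gained [] -> total []
At Lambda: gained ['M532P', 'E972S'] -> total ['E972S', 'M532P']
At Kappa: gained ['Q16D'] -> total ['E972S', 'M532P', 'Q16D']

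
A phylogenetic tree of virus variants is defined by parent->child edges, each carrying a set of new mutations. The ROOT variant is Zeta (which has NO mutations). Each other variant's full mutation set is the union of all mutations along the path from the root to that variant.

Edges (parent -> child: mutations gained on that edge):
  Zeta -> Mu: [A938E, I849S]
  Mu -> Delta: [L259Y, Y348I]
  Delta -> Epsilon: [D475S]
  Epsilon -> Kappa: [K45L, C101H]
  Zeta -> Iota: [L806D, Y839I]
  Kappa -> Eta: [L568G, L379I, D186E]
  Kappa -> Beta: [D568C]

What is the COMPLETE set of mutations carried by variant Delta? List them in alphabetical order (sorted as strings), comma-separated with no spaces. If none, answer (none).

Answer: A938E,I849S,L259Y,Y348I

Derivation:
At Zeta: gained [] -> total []
At Mu: gained ['A938E', 'I849S'] -> total ['A938E', 'I849S']
At Delta: gained ['L259Y', 'Y348I'] -> total ['A938E', 'I849S', 'L259Y', 'Y348I']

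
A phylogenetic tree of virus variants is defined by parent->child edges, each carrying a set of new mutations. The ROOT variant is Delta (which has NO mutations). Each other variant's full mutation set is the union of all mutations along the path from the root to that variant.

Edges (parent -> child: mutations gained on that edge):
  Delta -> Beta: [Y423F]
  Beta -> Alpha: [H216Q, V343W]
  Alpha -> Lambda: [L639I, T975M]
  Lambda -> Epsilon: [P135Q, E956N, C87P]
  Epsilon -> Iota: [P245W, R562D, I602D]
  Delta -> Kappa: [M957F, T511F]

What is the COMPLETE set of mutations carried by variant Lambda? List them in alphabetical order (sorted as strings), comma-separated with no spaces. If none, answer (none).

Answer: H216Q,L639I,T975M,V343W,Y423F

Derivation:
At Delta: gained [] -> total []
At Beta: gained ['Y423F'] -> total ['Y423F']
At Alpha: gained ['H216Q', 'V343W'] -> total ['H216Q', 'V343W', 'Y423F']
At Lambda: gained ['L639I', 'T975M'] -> total ['H216Q', 'L639I', 'T975M', 'V343W', 'Y423F']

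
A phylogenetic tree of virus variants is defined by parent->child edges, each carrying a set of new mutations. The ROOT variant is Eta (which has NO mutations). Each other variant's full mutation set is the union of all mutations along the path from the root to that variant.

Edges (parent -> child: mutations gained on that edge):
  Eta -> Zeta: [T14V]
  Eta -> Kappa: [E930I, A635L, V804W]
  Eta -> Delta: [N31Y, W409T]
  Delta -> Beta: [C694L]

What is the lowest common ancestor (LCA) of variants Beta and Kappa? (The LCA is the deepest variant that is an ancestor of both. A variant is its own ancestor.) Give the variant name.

Answer: Eta

Derivation:
Path from root to Beta: Eta -> Delta -> Beta
  ancestors of Beta: {Eta, Delta, Beta}
Path from root to Kappa: Eta -> Kappa
  ancestors of Kappa: {Eta, Kappa}
Common ancestors: {Eta}
Walk up from Kappa: Kappa (not in ancestors of Beta), Eta (in ancestors of Beta)
Deepest common ancestor (LCA) = Eta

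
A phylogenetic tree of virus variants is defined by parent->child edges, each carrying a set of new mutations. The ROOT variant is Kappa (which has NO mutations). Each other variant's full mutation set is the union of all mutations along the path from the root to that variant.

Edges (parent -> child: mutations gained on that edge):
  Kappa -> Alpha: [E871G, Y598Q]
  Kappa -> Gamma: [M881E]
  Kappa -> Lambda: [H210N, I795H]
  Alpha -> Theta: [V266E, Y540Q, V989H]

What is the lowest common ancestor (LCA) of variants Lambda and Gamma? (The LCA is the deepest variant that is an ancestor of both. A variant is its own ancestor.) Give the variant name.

Path from root to Lambda: Kappa -> Lambda
  ancestors of Lambda: {Kappa, Lambda}
Path from root to Gamma: Kappa -> Gamma
  ancestors of Gamma: {Kappa, Gamma}
Common ancestors: {Kappa}
Walk up from Gamma: Gamma (not in ancestors of Lambda), Kappa (in ancestors of Lambda)
Deepest common ancestor (LCA) = Kappa

Answer: Kappa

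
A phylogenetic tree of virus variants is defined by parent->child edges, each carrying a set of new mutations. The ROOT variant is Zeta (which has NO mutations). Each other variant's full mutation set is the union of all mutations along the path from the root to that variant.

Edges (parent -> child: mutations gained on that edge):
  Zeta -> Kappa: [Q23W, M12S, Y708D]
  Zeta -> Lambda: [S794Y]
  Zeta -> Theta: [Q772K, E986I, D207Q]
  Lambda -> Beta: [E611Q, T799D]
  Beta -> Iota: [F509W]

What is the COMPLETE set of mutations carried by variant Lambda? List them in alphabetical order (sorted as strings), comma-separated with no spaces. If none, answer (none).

At Zeta: gained [] -> total []
At Lambda: gained ['S794Y'] -> total ['S794Y']

Answer: S794Y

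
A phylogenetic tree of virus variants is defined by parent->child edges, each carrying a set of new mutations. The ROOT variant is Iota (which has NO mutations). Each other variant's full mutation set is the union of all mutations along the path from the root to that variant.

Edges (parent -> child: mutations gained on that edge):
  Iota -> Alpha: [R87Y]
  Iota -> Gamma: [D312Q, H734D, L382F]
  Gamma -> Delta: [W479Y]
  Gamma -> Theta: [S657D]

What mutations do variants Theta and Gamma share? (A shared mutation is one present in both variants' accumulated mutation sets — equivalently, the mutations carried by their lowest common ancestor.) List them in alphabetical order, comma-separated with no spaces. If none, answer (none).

Accumulating mutations along path to Theta:
  At Iota: gained [] -> total []
  At Gamma: gained ['D312Q', 'H734D', 'L382F'] -> total ['D312Q', 'H734D', 'L382F']
  At Theta: gained ['S657D'] -> total ['D312Q', 'H734D', 'L382F', 'S657D']
Mutations(Theta) = ['D312Q', 'H734D', 'L382F', 'S657D']
Accumulating mutations along path to Gamma:
  At Iota: gained [] -> total []
  At Gamma: gained ['D312Q', 'H734D', 'L382F'] -> total ['D312Q', 'H734D', 'L382F']
Mutations(Gamma) = ['D312Q', 'H734D', 'L382F']
Intersection: ['D312Q', 'H734D', 'L382F', 'S657D'] ∩ ['D312Q', 'H734D', 'L382F'] = ['D312Q', 'H734D', 'L382F']

Answer: D312Q,H734D,L382F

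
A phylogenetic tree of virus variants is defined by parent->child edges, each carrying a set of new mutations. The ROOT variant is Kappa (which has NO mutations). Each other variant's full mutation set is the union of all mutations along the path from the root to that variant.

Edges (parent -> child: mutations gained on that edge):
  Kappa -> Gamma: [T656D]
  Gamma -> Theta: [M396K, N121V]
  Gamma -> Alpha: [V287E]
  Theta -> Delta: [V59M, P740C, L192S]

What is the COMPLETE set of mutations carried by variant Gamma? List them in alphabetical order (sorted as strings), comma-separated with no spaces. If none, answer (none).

Answer: T656D

Derivation:
At Kappa: gained [] -> total []
At Gamma: gained ['T656D'] -> total ['T656D']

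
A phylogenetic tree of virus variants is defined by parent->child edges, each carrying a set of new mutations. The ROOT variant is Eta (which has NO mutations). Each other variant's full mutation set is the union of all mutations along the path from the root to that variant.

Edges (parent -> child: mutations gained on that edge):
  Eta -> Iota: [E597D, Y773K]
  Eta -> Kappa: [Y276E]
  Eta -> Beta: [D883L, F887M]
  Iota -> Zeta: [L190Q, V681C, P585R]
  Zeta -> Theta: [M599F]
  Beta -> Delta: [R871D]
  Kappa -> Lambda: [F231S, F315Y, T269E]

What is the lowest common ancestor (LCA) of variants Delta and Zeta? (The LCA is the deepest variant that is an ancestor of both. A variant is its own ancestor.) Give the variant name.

Answer: Eta

Derivation:
Path from root to Delta: Eta -> Beta -> Delta
  ancestors of Delta: {Eta, Beta, Delta}
Path from root to Zeta: Eta -> Iota -> Zeta
  ancestors of Zeta: {Eta, Iota, Zeta}
Common ancestors: {Eta}
Walk up from Zeta: Zeta (not in ancestors of Delta), Iota (not in ancestors of Delta), Eta (in ancestors of Delta)
Deepest common ancestor (LCA) = Eta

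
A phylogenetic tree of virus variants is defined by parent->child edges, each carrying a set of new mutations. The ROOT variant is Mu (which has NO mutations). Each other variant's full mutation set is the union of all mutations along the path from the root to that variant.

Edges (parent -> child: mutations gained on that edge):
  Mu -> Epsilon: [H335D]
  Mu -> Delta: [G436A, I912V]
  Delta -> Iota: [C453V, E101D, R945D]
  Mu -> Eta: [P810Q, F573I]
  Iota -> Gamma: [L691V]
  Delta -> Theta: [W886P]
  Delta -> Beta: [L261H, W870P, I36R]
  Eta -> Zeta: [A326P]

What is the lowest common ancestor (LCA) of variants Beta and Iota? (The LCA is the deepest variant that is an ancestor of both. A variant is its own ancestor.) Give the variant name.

Path from root to Beta: Mu -> Delta -> Beta
  ancestors of Beta: {Mu, Delta, Beta}
Path from root to Iota: Mu -> Delta -> Iota
  ancestors of Iota: {Mu, Delta, Iota}
Common ancestors: {Mu, Delta}
Walk up from Iota: Iota (not in ancestors of Beta), Delta (in ancestors of Beta), Mu (in ancestors of Beta)
Deepest common ancestor (LCA) = Delta

Answer: Delta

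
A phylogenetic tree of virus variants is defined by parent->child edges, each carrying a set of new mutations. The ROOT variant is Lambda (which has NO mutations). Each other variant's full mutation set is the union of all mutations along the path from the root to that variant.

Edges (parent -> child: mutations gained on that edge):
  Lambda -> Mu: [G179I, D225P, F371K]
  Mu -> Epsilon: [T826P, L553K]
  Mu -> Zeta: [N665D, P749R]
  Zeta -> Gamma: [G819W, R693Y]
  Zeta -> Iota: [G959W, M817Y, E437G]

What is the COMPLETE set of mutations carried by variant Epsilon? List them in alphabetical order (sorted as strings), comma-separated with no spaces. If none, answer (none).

Answer: D225P,F371K,G179I,L553K,T826P

Derivation:
At Lambda: gained [] -> total []
At Mu: gained ['G179I', 'D225P', 'F371K'] -> total ['D225P', 'F371K', 'G179I']
At Epsilon: gained ['T826P', 'L553K'] -> total ['D225P', 'F371K', 'G179I', 'L553K', 'T826P']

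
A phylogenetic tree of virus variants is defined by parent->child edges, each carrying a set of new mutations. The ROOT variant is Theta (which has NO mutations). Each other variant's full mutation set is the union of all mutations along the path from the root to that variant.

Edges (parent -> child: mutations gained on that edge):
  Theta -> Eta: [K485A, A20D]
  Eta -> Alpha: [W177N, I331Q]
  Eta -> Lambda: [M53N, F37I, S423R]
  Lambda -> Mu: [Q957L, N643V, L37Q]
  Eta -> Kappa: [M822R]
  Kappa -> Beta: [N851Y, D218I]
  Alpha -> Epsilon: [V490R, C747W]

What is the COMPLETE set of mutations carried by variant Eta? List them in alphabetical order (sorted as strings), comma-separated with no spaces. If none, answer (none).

Answer: A20D,K485A

Derivation:
At Theta: gained [] -> total []
At Eta: gained ['K485A', 'A20D'] -> total ['A20D', 'K485A']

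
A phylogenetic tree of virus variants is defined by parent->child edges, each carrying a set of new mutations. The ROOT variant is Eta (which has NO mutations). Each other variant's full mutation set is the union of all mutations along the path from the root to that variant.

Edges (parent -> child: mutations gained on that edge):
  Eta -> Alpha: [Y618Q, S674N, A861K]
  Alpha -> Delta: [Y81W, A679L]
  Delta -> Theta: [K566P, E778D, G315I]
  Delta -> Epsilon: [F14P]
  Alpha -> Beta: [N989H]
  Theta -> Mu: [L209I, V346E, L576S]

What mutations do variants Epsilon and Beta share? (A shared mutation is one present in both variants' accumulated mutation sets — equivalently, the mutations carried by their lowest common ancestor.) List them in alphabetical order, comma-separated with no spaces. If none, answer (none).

Answer: A861K,S674N,Y618Q

Derivation:
Accumulating mutations along path to Epsilon:
  At Eta: gained [] -> total []
  At Alpha: gained ['Y618Q', 'S674N', 'A861K'] -> total ['A861K', 'S674N', 'Y618Q']
  At Delta: gained ['Y81W', 'A679L'] -> total ['A679L', 'A861K', 'S674N', 'Y618Q', 'Y81W']
  At Epsilon: gained ['F14P'] -> total ['A679L', 'A861K', 'F14P', 'S674N', 'Y618Q', 'Y81W']
Mutations(Epsilon) = ['A679L', 'A861K', 'F14P', 'S674N', 'Y618Q', 'Y81W']
Accumulating mutations along path to Beta:
  At Eta: gained [] -> total []
  At Alpha: gained ['Y618Q', 'S674N', 'A861K'] -> total ['A861K', 'S674N', 'Y618Q']
  At Beta: gained ['N989H'] -> total ['A861K', 'N989H', 'S674N', 'Y618Q']
Mutations(Beta) = ['A861K', 'N989H', 'S674N', 'Y618Q']
Intersection: ['A679L', 'A861K', 'F14P', 'S674N', 'Y618Q', 'Y81W'] ∩ ['A861K', 'N989H', 'S674N', 'Y618Q'] = ['A861K', 'S674N', 'Y618Q']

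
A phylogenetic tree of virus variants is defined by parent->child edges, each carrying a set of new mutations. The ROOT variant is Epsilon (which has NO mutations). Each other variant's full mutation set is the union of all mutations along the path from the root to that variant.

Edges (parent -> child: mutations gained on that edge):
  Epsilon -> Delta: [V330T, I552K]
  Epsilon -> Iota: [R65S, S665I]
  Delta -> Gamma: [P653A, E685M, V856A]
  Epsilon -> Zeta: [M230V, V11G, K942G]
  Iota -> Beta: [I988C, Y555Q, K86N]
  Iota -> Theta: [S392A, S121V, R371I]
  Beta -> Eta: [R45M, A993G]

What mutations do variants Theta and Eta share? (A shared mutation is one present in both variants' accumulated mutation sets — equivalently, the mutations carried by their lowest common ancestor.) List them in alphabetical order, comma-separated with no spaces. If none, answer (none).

Accumulating mutations along path to Theta:
  At Epsilon: gained [] -> total []
  At Iota: gained ['R65S', 'S665I'] -> total ['R65S', 'S665I']
  At Theta: gained ['S392A', 'S121V', 'R371I'] -> total ['R371I', 'R65S', 'S121V', 'S392A', 'S665I']
Mutations(Theta) = ['R371I', 'R65S', 'S121V', 'S392A', 'S665I']
Accumulating mutations along path to Eta:
  At Epsilon: gained [] -> total []
  At Iota: gained ['R65S', 'S665I'] -> total ['R65S', 'S665I']
  At Beta: gained ['I988C', 'Y555Q', 'K86N'] -> total ['I988C', 'K86N', 'R65S', 'S665I', 'Y555Q']
  At Eta: gained ['R45M', 'A993G'] -> total ['A993G', 'I988C', 'K86N', 'R45M', 'R65S', 'S665I', 'Y555Q']
Mutations(Eta) = ['A993G', 'I988C', 'K86N', 'R45M', 'R65S', 'S665I', 'Y555Q']
Intersection: ['R371I', 'R65S', 'S121V', 'S392A', 'S665I'] ∩ ['A993G', 'I988C', 'K86N', 'R45M', 'R65S', 'S665I', 'Y555Q'] = ['R65S', 'S665I']

Answer: R65S,S665I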